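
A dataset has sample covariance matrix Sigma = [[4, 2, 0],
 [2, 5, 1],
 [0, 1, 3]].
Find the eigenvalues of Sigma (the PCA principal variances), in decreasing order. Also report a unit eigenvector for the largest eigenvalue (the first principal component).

Step 1 — characteristic polynomial p(λ) = det(λI - Sigma) = λ³ - tr·λ² + c_1·λ - det, where tr = trace, c_1 = sum of the principal 2×2 minors, det = det(Sigma):
  tr = 4 + 5 + 3 = 12,
  c_1 = (4·5 - (2)²) + (4·3 - (0)²) + (5·3 - (1)²) = 16 + 12 + 14 = 42,
  det = 4·(5·3 - (1)²) - (2)·((2)·3 - (1)·(0)) + (0)·((2)·(1) - 5·(0)) = 4·(14) - (2)·(6) + (0)·(2) = 44.
  So p(λ) = λ³ - 12λ² + 42λ - 44.
Step 2 — look for an integer root (rational root theorem: any rational root is an integer divisor of 44). Testing λ = 2:
  p(2) = 8 - 48 + 84 - 44 = 0  ✓
  Dividing out (λ - 2): p(λ) = (λ - 2)(λ² - 10λ + 22).
Step 3 — remaining eigenvalues from the quadratic λ² - 10λ + 22 = 0:
  Δ = 10² - 4·22 = 100 - 88 = 12,  λ = (10 ± √12)/2 = (10 ± 3.4641)/2 ≈ 6.7321 or 3.2679.
  Sorted: λ_1 = 6.7321,  λ_2 = 3.2679,  λ_3 = 2  (check: sum = 12 = tr ✓).

Step 4 — unit eigenvector for λ_1 ≈ 6.7321: v spans the null space of (Sigma - λ_1 I), whose rows are
  r_1 = (-2.7321, 2, 0),  r_2 = (2, -1.7321, 1),  r_3 = (0, 1, -3.7321).
  v is orthogonal to every row, so take v ∝ r_1 × r_2 = ((2)·(1) - (0)·(-1.7321), (0)·(2) - (-2.7321)·(1), (-2.7321)·(-1.7321) - (2)·(2)) ≈ (2, 2.7321, 0.7321).
  Let u = (2, 2.7321, 0.7321).
  ||u|| = √((2)² + (2.7321)² + (0.7321)²) = √(12) ≈ 3.4641,  v_1 = u/||u|| ≈ (0.5774, 0.7887, 0.2113) (||v_1|| = 1).

λ_1 = 6.7321,  λ_2 = 3.2679,  λ_3 = 2;  v_1 ≈ (0.5774, 0.7887, 0.2113)


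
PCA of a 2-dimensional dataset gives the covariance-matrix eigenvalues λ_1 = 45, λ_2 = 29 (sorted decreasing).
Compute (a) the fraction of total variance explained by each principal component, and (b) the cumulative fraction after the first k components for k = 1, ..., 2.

Step 1 — total variance = trace(Sigma) = Σ λ_i = 45 + 29 = 74.

Step 2 — fraction explained by component i = λ_i / Σ λ:
  PC1: 45/74 = 0.6081
  PC2: 29/74 = 0.3919

Step 3 — cumulative fraction after k components = (λ_1 + ... + λ_k) / Σ λ:
  k = 1: 45/74 = 0.6081
  k = 2: (45 + 29)/74 = 74/74 = 1

Summary (fraction, with percent):

explained: PC1 0.6081 (60.81%), PC2 0.3919 (39.19%);  cumulative: 0.6081, 1


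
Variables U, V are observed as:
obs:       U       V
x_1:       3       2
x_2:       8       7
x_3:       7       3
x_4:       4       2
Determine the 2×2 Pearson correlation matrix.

Step 1 — column means:
  mean(U) = (3 + 8 + 7 + 4) / 4 = 22/4 = 5.5
  mean(V) = (2 + 7 + 3 + 2) / 4 = 14/4 = 3.5

Step 2 — sample variances and covariances s[i,j] = (1/(n-1)) · Σ_k (x_{k,i} - mean_i) · (x_{k,j} - mean_j), with n-1 = 3:
  s[U,U] = ((-2.5)·(-2.5) + (2.5)·(2.5) + (1.5)·(1.5) + (-1.5)·(-1.5)) / 3 = 17/3 = 5.6667
  s[U,V] = ((-2.5)·(-1.5) + (2.5)·(3.5) + (1.5)·(-0.5) + (-1.5)·(-1.5)) / 3 = 14/3 = 4.6667
  s[V,V] = ((-1.5)·(-1.5) + (3.5)·(3.5) + (-0.5)·(-0.5) + (-1.5)·(-1.5)) / 3 = 17/3 = 5.6667
  Sample standard deviations s_i = √(s[i,i]):
  s(U) = √(5.6667) = 2.3805
  s(V) = √(5.6667) = 2.3805

Step 3 — r_{ij} = s_{ij} / (s_i · s_j):
  r[U,U] = 1 (diagonal).
  r[U,V] = 4.6667 / (2.3805 · 2.3805) = 4.6667 / 5.6667 = 0.8235
  r[V,V] = 1 (diagonal).

R is symmetric with unit diagonal. Assembling:

R = [[1, 0.8235],
 [0.8235, 1]]


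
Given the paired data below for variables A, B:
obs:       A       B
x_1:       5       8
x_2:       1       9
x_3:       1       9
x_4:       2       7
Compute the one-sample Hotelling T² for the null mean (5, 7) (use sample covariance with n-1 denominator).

Step 1 — sample mean vector:
  mean(A) = (5 + 1 + 1 + 2) / 4 = 9/4 = 2.25
  mean(B) = (8 + 9 + 9 + 7) / 4 = 33/4 = 8.25
  x̄ = (2.25, 8.25),  deviation x̄ - mu_0 = (2.25, 8.25) - (5, 7) = (-2.75, 1.25).

Step 2 — sample covariance matrix, S[i,j] = (1/(n-1)) · Σ_k (x_{k,i} - mean_i) · (x_{k,j} - mean_j), divisor n-1 = 3:
  S[A,A] = ((2.75)·(2.75) + (-1.25)·(-1.25) + (-1.25)·(-1.25) + (-0.25)·(-0.25)) / 3 = 10.75/3 = 3.5833
  S[A,B] = ((2.75)·(-0.25) + (-1.25)·(0.75) + (-1.25)·(0.75) + (-0.25)·(-1.25)) / 3 = -2.25/3 = -0.75
  S[B,B] = ((-0.25)·(-0.25) + (0.75)·(0.75) + (0.75)·(0.75) + (-1.25)·(-1.25)) / 3 = 2.75/3 = 0.9167
  S = [[3.5833, -0.75],
 [-0.75, 0.9167]].

Step 3 — invert S. det(S) = 3.5833·0.9167 - (-0.75)² = 2.7222.
  S^{-1} = (1/det) · [[d, -b], [-b, a]] = [[0.3367, 0.2755],
 [0.2755, 1.3163]].

Step 4 — quadratic form (x̄ - mu_0)^T · S^{-1} · (x̄ - mu_0):
  S^{-1} · (x̄ - mu_0) = (-0.5816, 0.8878),
  (x̄ - mu_0)^T · [...] = (-2.75)·(-0.5816) + (1.25)·(0.8878) = 2.7092.

Step 5 — scale by n: T² = 4 · 2.7092 = 10.8367.

T² ≈ 10.8367


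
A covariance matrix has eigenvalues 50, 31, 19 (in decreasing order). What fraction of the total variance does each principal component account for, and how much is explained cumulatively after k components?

Step 1 — total variance = trace(Sigma) = Σ λ_i = 50 + 31 + 19 = 100.

Step 2 — fraction explained by component i = λ_i / Σ λ:
  PC1: 50/100 = 0.5
  PC2: 31/100 = 0.31
  PC3: 19/100 = 0.19

Step 3 — cumulative fraction after k components = (λ_1 + ... + λ_k) / Σ λ:
  k = 1: 50/100 = 0.5
  k = 2: (50 + 31)/100 = 81/100 = 0.81
  k = 3: (50 + 31 + 19)/100 = 100/100 = 1

Summary (fraction, with percent):

explained: PC1 0.5 (50%), PC2 0.31 (31%), PC3 0.19 (19%);  cumulative: 0.5, 0.81, 1


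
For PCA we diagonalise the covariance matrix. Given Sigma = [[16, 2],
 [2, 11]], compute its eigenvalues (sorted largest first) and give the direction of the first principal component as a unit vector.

Step 1 — characteristic polynomial of 2×2 Sigma:
  det(Sigma - λI) = λ² - trace · λ + det = 0.
  trace = 16 + 11 = 27, det = 16·11 - (2)² = 172.
Step 2 — discriminant:
  Δ = trace² - 4·det = 729 - 688 = 41.
Step 3 — eigenvalues:
  λ = (trace ± √Δ)/2 = (27 ± 6.4031)/2,
  λ_1 = 16.7016,  λ_2 = 10.2984.

Step 4 — unit eigenvector for λ_1: solve (Sigma - λ_1 I)v = 0. First row:
  (16 - 16.7016)·v_x + (2)·v_y = 0, i.e. (-0.7016)·v_x + (2)·v_y = 0,
  so v ∝ (b, λ_1 - a) = (2, 0.7016) = u.
  ||u|| = √((2)² + (0.7016)²) = √(4.4922) ≈ 2.1195,
  v_1 = u/||u|| ≈ (0.9436, 0.331) (||v_1|| = 1).

λ_1 = 16.7016,  λ_2 = 10.2984;  v_1 ≈ (0.9436, 0.331)


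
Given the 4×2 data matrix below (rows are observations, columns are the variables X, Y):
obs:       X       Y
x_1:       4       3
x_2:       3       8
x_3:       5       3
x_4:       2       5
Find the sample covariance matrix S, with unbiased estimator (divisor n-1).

Step 1 — column means:
  mean(X) = (4 + 3 + 5 + 2) / 4 = 14/4 = 3.5
  mean(Y) = (3 + 8 + 3 + 5) / 4 = 19/4 = 4.75

Step 2 — sample covariance S[i,j] = (1/(n-1)) · Σ_k (x_{k,i} - mean_i) · (x_{k,j} - mean_j), with n-1 = 3.
  S[X,X] = ((0.5)·(0.5) + (-0.5)·(-0.5) + (1.5)·(1.5) + (-1.5)·(-1.5)) / 3 = 5/3 = 1.6667
  S[X,Y] = ((0.5)·(-1.75) + (-0.5)·(3.25) + (1.5)·(-1.75) + (-1.5)·(0.25)) / 3 = -5.5/3 = -1.8333
  S[Y,Y] = ((-1.75)·(-1.75) + (3.25)·(3.25) + (-1.75)·(-1.75) + (0.25)·(0.25)) / 3 = 16.75/3 = 5.5833

S is symmetric (S[j,i] = S[i,j]). Assembling:

S = [[1.6667, -1.8333],
 [-1.8333, 5.5833]]


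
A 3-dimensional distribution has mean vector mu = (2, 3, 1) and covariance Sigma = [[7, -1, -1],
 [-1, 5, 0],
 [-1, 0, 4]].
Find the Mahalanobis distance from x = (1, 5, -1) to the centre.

Step 1 — centre the observation: (x - mu) = (-1, 2, -2).

Step 2 — invert Sigma (cofactor / det for 3×3, or solve directly):
  Sigma^{-1} = [[0.1527, 0.0305, 0.0382],
 [0.0305, 0.2061, 0.0076],
 [0.0382, 0.0076, 0.2595]].

Step 3 — form the quadratic (x - mu)^T · Sigma^{-1} · (x - mu):
  Sigma^{-1} · (x - mu) = (-0.1679, 0.3664, -0.542).
  (x - mu)^T · [Sigma^{-1} · (x - mu)] = (-1)·(-0.1679) + (2)·(0.3664) + (-2)·(-0.542) = 1.9847.

Step 4 — take square root: d = √(1.9847) ≈ 1.4088.

d(x, mu) = √(1.9847) ≈ 1.4088


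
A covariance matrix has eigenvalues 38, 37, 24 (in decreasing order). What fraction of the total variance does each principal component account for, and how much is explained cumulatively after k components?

Step 1 — total variance = trace(Sigma) = Σ λ_i = 38 + 37 + 24 = 99.

Step 2 — fraction explained by component i = λ_i / Σ λ:
  PC1: 38/99 = 0.3838
  PC2: 37/99 = 0.3737
  PC3: 24/99 = 0.2424

Step 3 — cumulative fraction after k components = (λ_1 + ... + λ_k) / Σ λ:
  k = 1: 38/99 = 0.3838
  k = 2: (38 + 37)/99 = 75/99 = 0.7576
  k = 3: (38 + 37 + 24)/99 = 99/99 = 1

Summary (fraction, with percent):

explained: PC1 0.3838 (38.38%), PC2 0.3737 (37.37%), PC3 0.2424 (24.24%);  cumulative: 0.3838, 0.7576, 1


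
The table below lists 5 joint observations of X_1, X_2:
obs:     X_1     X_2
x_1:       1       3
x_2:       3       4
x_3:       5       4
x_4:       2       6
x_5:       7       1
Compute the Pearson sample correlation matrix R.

Step 1 — column means:
  mean(X_1) = (1 + 3 + 5 + 2 + 7) / 5 = 18/5 = 3.6
  mean(X_2) = (3 + 4 + 4 + 6 + 1) / 5 = 18/5 = 3.6

Step 2 — sample variances and covariances s[i,j] = (1/(n-1)) · Σ_k (x_{k,i} - mean_i) · (x_{k,j} - mean_j), with n-1 = 4:
  s[X_1,X_1] = ((-2.6)·(-2.6) + (-0.6)·(-0.6) + (1.4)·(1.4) + (-1.6)·(-1.6) + (3.4)·(3.4)) / 4 = 23.2/4 = 5.8
  s[X_1,X_2] = ((-2.6)·(-0.6) + (-0.6)·(0.4) + (1.4)·(0.4) + (-1.6)·(2.4) + (3.4)·(-2.6)) / 4 = -10.8/4 = -2.7
  s[X_2,X_2] = ((-0.6)·(-0.6) + (0.4)·(0.4) + (0.4)·(0.4) + (2.4)·(2.4) + (-2.6)·(-2.6)) / 4 = 13.2/4 = 3.3
  Sample standard deviations s_i = √(s[i,i]):
  s(X_1) = √(5.8) = 2.4083
  s(X_2) = √(3.3) = 1.8166

Step 3 — r_{ij} = s_{ij} / (s_i · s_j):
  r[X_1,X_1] = 1 (diagonal).
  r[X_1,X_2] = -2.7 / (2.4083 · 1.8166) = -2.7 / 4.3749 = -0.6172
  r[X_2,X_2] = 1 (diagonal).

R is symmetric with unit diagonal. Assembling:

R = [[1, -0.6172],
 [-0.6172, 1]]


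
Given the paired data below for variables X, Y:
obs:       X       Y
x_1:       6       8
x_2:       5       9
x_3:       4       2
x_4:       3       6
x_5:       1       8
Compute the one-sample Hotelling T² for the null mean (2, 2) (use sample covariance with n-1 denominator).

Step 1 — sample mean vector:
  mean(X) = (6 + 5 + 4 + 3 + 1) / 5 = 19/5 = 3.8
  mean(Y) = (8 + 9 + 2 + 6 + 8) / 5 = 33/5 = 6.6
  x̄ = (3.8, 6.6),  deviation x̄ - mu_0 = (3.8, 6.6) - (2, 2) = (1.8, 4.6).

Step 2 — sample covariance matrix, S[i,j] = (1/(n-1)) · Σ_k (x_{k,i} - mean_i) · (x_{k,j} - mean_j), divisor n-1 = 4:
  S[X,X] = ((2.2)·(2.2) + (1.2)·(1.2) + (0.2)·(0.2) + (-0.8)·(-0.8) + (-2.8)·(-2.8)) / 4 = 14.8/4 = 3.7
  S[X,Y] = ((2.2)·(1.4) + (1.2)·(2.4) + (0.2)·(-4.6) + (-0.8)·(-0.6) + (-2.8)·(1.4)) / 4 = 1.6/4 = 0.4
  S[Y,Y] = ((1.4)·(1.4) + (2.4)·(2.4) + (-4.6)·(-4.6) + (-0.6)·(-0.6) + (1.4)·(1.4)) / 4 = 31.2/4 = 7.8
  S = [[3.7, 0.4],
 [0.4, 7.8]].

Step 3 — invert S. det(S) = 3.7·7.8 - (0.4)² = 28.7.
  S^{-1} = (1/det) · [[d, -b], [-b, a]] = [[0.2718, -0.0139],
 [-0.0139, 0.1289]].

Step 4 — quadratic form (x̄ - mu_0)^T · S^{-1} · (x̄ - mu_0):
  S^{-1} · (x̄ - mu_0) = (0.4251, 0.5679),
  (x̄ - mu_0)^T · [...] = (1.8)·(0.4251) + (4.6)·(0.5679) = 3.3777.

Step 5 — scale by n: T² = 5 · 3.3777 = 16.8885.

T² ≈ 16.8885


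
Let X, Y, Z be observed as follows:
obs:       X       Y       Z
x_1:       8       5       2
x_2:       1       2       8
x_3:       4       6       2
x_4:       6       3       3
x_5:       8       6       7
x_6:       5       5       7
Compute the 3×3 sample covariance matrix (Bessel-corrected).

Step 1 — column means:
  mean(X) = (8 + 1 + 4 + 6 + 8 + 5) / 6 = 32/6 = 5.3333
  mean(Y) = (5 + 2 + 6 + 3 + 6 + 5) / 6 = 27/6 = 4.5
  mean(Z) = (2 + 8 + 2 + 3 + 7 + 7) / 6 = 29/6 = 4.8333

Step 2 — sample covariance S[i,j] = (1/(n-1)) · Σ_k (x_{k,i} - mean_i) · (x_{k,j} - mean_j), with n-1 = 5.
  S[X,X] = ((2.6667)·(2.6667) + (-4.3333)·(-4.3333) + (-1.3333)·(-1.3333) + (0.6667)·(0.6667) + (2.6667)·(2.6667) + (-0.3333)·(-0.3333)) / 5 = 35.3333/5 = 7.0667
  S[X,Y] = ((2.6667)·(0.5) + (-4.3333)·(-2.5) + (-1.3333)·(1.5) + (0.6667)·(-1.5) + (2.6667)·(1.5) + (-0.3333)·(0.5)) / 5 = 13/5 = 2.6
  S[X,Z] = ((2.6667)·(-2.8333) + (-4.3333)·(3.1667) + (-1.3333)·(-2.8333) + (0.6667)·(-1.8333) + (2.6667)·(2.1667) + (-0.3333)·(2.1667)) / 5 = -13.6667/5 = -2.7333
  S[Y,Y] = ((0.5)·(0.5) + (-2.5)·(-2.5) + (1.5)·(1.5) + (-1.5)·(-1.5) + (1.5)·(1.5) + (0.5)·(0.5)) / 5 = 13.5/5 = 2.7
  S[Y,Z] = ((0.5)·(-2.8333) + (-2.5)·(3.1667) + (1.5)·(-2.8333) + (-1.5)·(-1.8333) + (1.5)·(2.1667) + (0.5)·(2.1667)) / 5 = -6.5/5 = -1.3
  S[Z,Z] = ((-2.8333)·(-2.8333) + (3.1667)·(3.1667) + (-2.8333)·(-2.8333) + (-1.8333)·(-1.8333) + (2.1667)·(2.1667) + (2.1667)·(2.1667)) / 5 = 38.8333/5 = 7.7667

S is symmetric (S[j,i] = S[i,j]). Assembling:

S = [[7.0667, 2.6, -2.7333],
 [2.6, 2.7, -1.3],
 [-2.7333, -1.3, 7.7667]]


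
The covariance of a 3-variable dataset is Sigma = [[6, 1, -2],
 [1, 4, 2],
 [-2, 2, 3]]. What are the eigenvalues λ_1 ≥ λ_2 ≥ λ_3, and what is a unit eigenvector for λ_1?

Step 1 — characteristic polynomial p(λ) = det(λI - Sigma) = λ³ - tr·λ² + c_1·λ - det, where tr = trace, c_1 = sum of the principal 2×2 minors, det = det(Sigma):
  tr = 6 + 4 + 3 = 13,
  c_1 = (6·4 - (1)²) + (6·3 - (-2)²) + (4·3 - (2)²) = 23 + 14 + 8 = 45,
  det = 6·(4·3 - (2)²) - (1)·((1)·3 - (2)·(-2)) + (-2)·((1)·(2) - 4·(-2)) = 6·(8) - (1)·(7) + (-2)·(10) = 21.
  So p(λ) = λ³ - 13λ² + 45λ - 21.
Step 2 — look for an integer root (rational root theorem: any rational root is an integer divisor of 21). Testing λ = 7:
  p(7) = 343 - 637 + 315 - 21 = 0  ✓
  Dividing out (λ - 7): p(λ) = (λ - 7)(λ² - 6λ + 3).
Step 3 — remaining eigenvalues from the quadratic λ² - 6λ + 3 = 0:
  Δ = 6² - 4·3 = 36 - 12 = 24,  λ = (6 ± √24)/2 = (6 ± 4.899)/2 ≈ 5.4495 or 0.5505.
  Sorted: λ_1 = 7,  λ_2 = 5.4495,  λ_3 = 0.5505  (check: sum = 13 = tr ✓).

Step 4 — unit eigenvector for λ_1 = 7: v spans the null space of (Sigma - λ_1 I), whose rows are
  r_1 = (-1, 1, -2),  r_2 = (1, -3, 2),  r_3 = (-2, 2, -4).
  v is orthogonal to every row, so take v ∝ r_1 × r_2 = ((1)·(2) - (-2)·(-3), (-2)·(1) - (-1)·(2), (-1)·(-3) - (1)·(1)) = (-4, 0, 2).
  Rescale (divide by 2; multiply by -1 so the first nonzero entry is positive): u = (2, 0, -1).
  ||u|| = √((2)² + (0)² + (-1)²) = √(5) ≈ 2.2361,  v_1 = u/||u|| ≈ (0.8944, 0, -0.4472) (||v_1|| = 1).

λ_1 = 7,  λ_2 = 5.4495,  λ_3 = 0.5505;  v_1 ≈ (0.8944, 0, -0.4472)


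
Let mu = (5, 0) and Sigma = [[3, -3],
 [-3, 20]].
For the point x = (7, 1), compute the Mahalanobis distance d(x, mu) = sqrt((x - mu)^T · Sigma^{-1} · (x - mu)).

Step 1 — centre the observation: (x - mu) = (2, 1).

Step 2 — invert Sigma. det(Sigma) = 3·20 - (-3)² = 51.
  Sigma^{-1} = (1/det) · [[d, -b], [-b, a]] = [[0.3922, 0.0588],
 [0.0588, 0.0588]].

Step 3 — form the quadratic (x - mu)^T · Sigma^{-1} · (x - mu):
  Sigma^{-1} · (x - mu) = (0.8431, 0.1765).
  (x - mu)^T · [Sigma^{-1} · (x - mu)] = (2)·(0.8431) + (1)·(0.1765) = 1.8627.

Step 4 — take square root: d = √(1.8627) ≈ 1.3648.

d(x, mu) = √(1.8627) ≈ 1.3648


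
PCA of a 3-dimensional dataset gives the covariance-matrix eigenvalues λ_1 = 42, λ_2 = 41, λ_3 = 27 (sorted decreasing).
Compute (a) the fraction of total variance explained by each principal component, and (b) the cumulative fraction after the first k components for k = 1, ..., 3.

Step 1 — total variance = trace(Sigma) = Σ λ_i = 42 + 41 + 27 = 110.

Step 2 — fraction explained by component i = λ_i / Σ λ:
  PC1: 42/110 = 0.3818
  PC2: 41/110 = 0.3727
  PC3: 27/110 = 0.2455

Step 3 — cumulative fraction after k components = (λ_1 + ... + λ_k) / Σ λ:
  k = 1: 42/110 = 0.3818
  k = 2: (42 + 41)/110 = 83/110 = 0.7545
  k = 3: (42 + 41 + 27)/110 = 110/110 = 1

Summary (fraction, with percent):

explained: PC1 0.3818 (38.18%), PC2 0.3727 (37.27%), PC3 0.2455 (24.55%);  cumulative: 0.3818, 0.7545, 1


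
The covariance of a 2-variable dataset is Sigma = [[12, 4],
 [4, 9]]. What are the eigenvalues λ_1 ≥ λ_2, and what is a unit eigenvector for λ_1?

Step 1 — characteristic polynomial of 2×2 Sigma:
  det(Sigma - λI) = λ² - trace · λ + det = 0.
  trace = 12 + 9 = 21, det = 12·9 - (4)² = 92.
Step 2 — discriminant:
  Δ = trace² - 4·det = 441 - 368 = 73.
Step 3 — eigenvalues:
  λ = (trace ± √Δ)/2 = (21 ± 8.544)/2,
  λ_1 = 14.772,  λ_2 = 6.228.

Step 4 — unit eigenvector for λ_1: solve (Sigma - λ_1 I)v = 0. First row:
  (12 - 14.772)·v_x + (4)·v_y = 0, i.e. (-2.772)·v_x + (4)·v_y = 0,
  so v ∝ (b, λ_1 - a) = (4, 2.772) = u.
  ||u|| = √((4)² + (2.772)²) = √(23.684) ≈ 4.8666,
  v_1 = u/||u|| ≈ (0.8219, 0.5696) (||v_1|| = 1).

λ_1 = 14.772,  λ_2 = 6.228;  v_1 ≈ (0.8219, 0.5696)


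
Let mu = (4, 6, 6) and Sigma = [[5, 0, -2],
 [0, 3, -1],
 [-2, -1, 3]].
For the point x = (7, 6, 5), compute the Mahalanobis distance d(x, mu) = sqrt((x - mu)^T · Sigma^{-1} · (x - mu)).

Step 1 — centre the observation: (x - mu) = (3, 0, -1).

Step 2 — invert Sigma (cofactor / det for 3×3, or solve directly):
  Sigma^{-1} = [[0.2857, 0.0714, 0.2143],
 [0.0714, 0.3929, 0.1786],
 [0.2143, 0.1786, 0.5357]].

Step 3 — form the quadratic (x - mu)^T · Sigma^{-1} · (x - mu):
  Sigma^{-1} · (x - mu) = (0.6429, 0.0357, 0.1071).
  (x - mu)^T · [Sigma^{-1} · (x - mu)] = (3)·(0.6429) + (0)·(0.0357) + (-1)·(0.1071) = 1.8214.

Step 4 — take square root: d = √(1.8214) ≈ 1.3496.

d(x, mu) = √(1.8214) ≈ 1.3496


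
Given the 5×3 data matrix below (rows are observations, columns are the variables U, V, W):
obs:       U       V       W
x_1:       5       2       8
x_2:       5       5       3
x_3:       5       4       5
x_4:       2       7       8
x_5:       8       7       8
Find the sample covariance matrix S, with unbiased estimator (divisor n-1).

Step 1 — column means:
  mean(U) = (5 + 5 + 5 + 2 + 8) / 5 = 25/5 = 5
  mean(V) = (2 + 5 + 4 + 7 + 7) / 5 = 25/5 = 5
  mean(W) = (8 + 3 + 5 + 8 + 8) / 5 = 32/5 = 6.4

Step 2 — sample covariance S[i,j] = (1/(n-1)) · Σ_k (x_{k,i} - mean_i) · (x_{k,j} - mean_j), with n-1 = 4.
  S[U,U] = ((0)·(0) + (0)·(0) + (0)·(0) + (-3)·(-3) + (3)·(3)) / 4 = 18/4 = 4.5
  S[U,V] = ((0)·(-3) + (0)·(0) + (0)·(-1) + (-3)·(2) + (3)·(2)) / 4 = 0/4 = 0
  S[U,W] = ((0)·(1.6) + (0)·(-3.4) + (0)·(-1.4) + (-3)·(1.6) + (3)·(1.6)) / 4 = 0/4 = 0
  S[V,V] = ((-3)·(-3) + (0)·(0) + (-1)·(-1) + (2)·(2) + (2)·(2)) / 4 = 18/4 = 4.5
  S[V,W] = ((-3)·(1.6) + (0)·(-3.4) + (-1)·(-1.4) + (2)·(1.6) + (2)·(1.6)) / 4 = 3/4 = 0.75
  S[W,W] = ((1.6)·(1.6) + (-3.4)·(-3.4) + (-1.4)·(-1.4) + (1.6)·(1.6) + (1.6)·(1.6)) / 4 = 21.2/4 = 5.3

S is symmetric (S[j,i] = S[i,j]). Assembling:

S = [[4.5, 0, 0],
 [0, 4.5, 0.75],
 [0, 0.75, 5.3]]


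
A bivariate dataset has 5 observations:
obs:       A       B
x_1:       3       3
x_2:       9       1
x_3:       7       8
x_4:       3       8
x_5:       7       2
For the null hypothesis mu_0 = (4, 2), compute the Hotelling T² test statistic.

Step 1 — sample mean vector:
  mean(A) = (3 + 9 + 7 + 3 + 7) / 5 = 29/5 = 5.8
  mean(B) = (3 + 1 + 8 + 8 + 2) / 5 = 22/5 = 4.4
  x̄ = (5.8, 4.4),  deviation x̄ - mu_0 = (5.8, 4.4) - (4, 2) = (1.8, 2.4).

Step 2 — sample covariance matrix, S[i,j] = (1/(n-1)) · Σ_k (x_{k,i} - mean_i) · (x_{k,j} - mean_j), divisor n-1 = 4:
  S[A,A] = ((-2.8)·(-2.8) + (3.2)·(3.2) + (1.2)·(1.2) + (-2.8)·(-2.8) + (1.2)·(1.2)) / 4 = 28.8/4 = 7.2
  S[A,B] = ((-2.8)·(-1.4) + (3.2)·(-3.4) + (1.2)·(3.6) + (-2.8)·(3.6) + (1.2)·(-2.4)) / 4 = -15.6/4 = -3.9
  S[B,B] = ((-1.4)·(-1.4) + (-3.4)·(-3.4) + (3.6)·(3.6) + (3.6)·(3.6) + (-2.4)·(-2.4)) / 4 = 45.2/4 = 11.3
  S = [[7.2, -3.9],
 [-3.9, 11.3]].

Step 3 — invert S. det(S) = 7.2·11.3 - (-3.9)² = 66.15.
  S^{-1} = (1/det) · [[d, -b], [-b, a]] = [[0.1708, 0.059],
 [0.059, 0.1088]].

Step 4 — quadratic form (x̄ - mu_0)^T · S^{-1} · (x̄ - mu_0):
  S^{-1} · (x̄ - mu_0) = (0.449, 0.3673),
  (x̄ - mu_0)^T · [...] = (1.8)·(0.449) + (2.4)·(0.3673) = 1.6898.

Step 5 — scale by n: T² = 5 · 1.6898 = 8.449.

T² ≈ 8.449


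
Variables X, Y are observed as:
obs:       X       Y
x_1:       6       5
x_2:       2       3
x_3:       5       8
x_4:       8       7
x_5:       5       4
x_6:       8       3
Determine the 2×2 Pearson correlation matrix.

Step 1 — column means:
  mean(X) = (6 + 2 + 5 + 8 + 5 + 8) / 6 = 34/6 = 5.6667
  mean(Y) = (5 + 3 + 8 + 7 + 4 + 3) / 6 = 30/6 = 5

Step 2 — sample variances and covariances s[i,j] = (1/(n-1)) · Σ_k (x_{k,i} - mean_i) · (x_{k,j} - mean_j), with n-1 = 5:
  s[X,X] = ((0.3333)·(0.3333) + (-3.6667)·(-3.6667) + (-0.6667)·(-0.6667) + (2.3333)·(2.3333) + (-0.6667)·(-0.6667) + (2.3333)·(2.3333)) / 5 = 25.3333/5 = 5.0667
  s[X,Y] = ((0.3333)·(0) + (-3.6667)·(-2) + (-0.6667)·(3) + (2.3333)·(2) + (-0.6667)·(-1) + (2.3333)·(-2)) / 5 = 6/5 = 1.2
  s[Y,Y] = ((0)·(0) + (-2)·(-2) + (3)·(3) + (2)·(2) + (-1)·(-1) + (-2)·(-2)) / 5 = 22/5 = 4.4
  Sample standard deviations s_i = √(s[i,i]):
  s(X) = √(5.0667) = 2.2509
  s(Y) = √(4.4) = 2.0976

Step 3 — r_{ij} = s_{ij} / (s_i · s_j):
  r[X,X] = 1 (diagonal).
  r[X,Y] = 1.2 / (2.2509 · 2.0976) = 1.2 / 4.7216 = 0.2542
  r[Y,Y] = 1 (diagonal).

R is symmetric with unit diagonal. Assembling:

R = [[1, 0.2542],
 [0.2542, 1]]


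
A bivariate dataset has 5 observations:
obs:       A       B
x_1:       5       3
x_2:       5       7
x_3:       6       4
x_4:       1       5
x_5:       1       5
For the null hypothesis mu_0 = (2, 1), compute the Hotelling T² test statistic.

Step 1 — sample mean vector:
  mean(A) = (5 + 5 + 6 + 1 + 1) / 5 = 18/5 = 3.6
  mean(B) = (3 + 7 + 4 + 5 + 5) / 5 = 24/5 = 4.8
  x̄ = (3.6, 4.8),  deviation x̄ - mu_0 = (3.6, 4.8) - (2, 1) = (1.6, 3.8).

Step 2 — sample covariance matrix, S[i,j] = (1/(n-1)) · Σ_k (x_{k,i} - mean_i) · (x_{k,j} - mean_j), divisor n-1 = 4:
  S[A,A] = ((1.4)·(1.4) + (1.4)·(1.4) + (2.4)·(2.4) + (-2.6)·(-2.6) + (-2.6)·(-2.6)) / 4 = 23.2/4 = 5.8
  S[A,B] = ((1.4)·(-1.8) + (1.4)·(2.2) + (2.4)·(-0.8) + (-2.6)·(0.2) + (-2.6)·(0.2)) / 4 = -2.4/4 = -0.6
  S[B,B] = ((-1.8)·(-1.8) + (2.2)·(2.2) + (-0.8)·(-0.8) + (0.2)·(0.2) + (0.2)·(0.2)) / 4 = 8.8/4 = 2.2
  S = [[5.8, -0.6],
 [-0.6, 2.2]].

Step 3 — invert S. det(S) = 5.8·2.2 - (-0.6)² = 12.4.
  S^{-1} = (1/det) · [[d, -b], [-b, a]] = [[0.1774, 0.0484],
 [0.0484, 0.4677]].

Step 4 — quadratic form (x̄ - mu_0)^T · S^{-1} · (x̄ - mu_0):
  S^{-1} · (x̄ - mu_0) = (0.4677, 1.8548),
  (x̄ - mu_0)^T · [...] = (1.6)·(0.4677) + (3.8)·(1.8548) = 7.7968.

Step 5 — scale by n: T² = 5 · 7.7968 = 38.9839.

T² ≈ 38.9839


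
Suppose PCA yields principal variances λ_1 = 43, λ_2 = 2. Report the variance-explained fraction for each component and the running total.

Step 1 — total variance = trace(Sigma) = Σ λ_i = 43 + 2 = 45.

Step 2 — fraction explained by component i = λ_i / Σ λ:
  PC1: 43/45 = 0.9556
  PC2: 2/45 = 0.0444

Step 3 — cumulative fraction after k components = (λ_1 + ... + λ_k) / Σ λ:
  k = 1: 43/45 = 0.9556
  k = 2: (43 + 2)/45 = 45/45 = 1

Summary (fraction, with percent):

explained: PC1 0.9556 (95.56%), PC2 0.0444 (4.44%);  cumulative: 0.9556, 1


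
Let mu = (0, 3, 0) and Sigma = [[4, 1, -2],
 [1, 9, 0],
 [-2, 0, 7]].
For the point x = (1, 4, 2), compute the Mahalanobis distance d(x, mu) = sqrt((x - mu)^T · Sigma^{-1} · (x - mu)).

Step 1 — centre the observation: (x - mu) = (1, 1, 2).

Step 2 — invert Sigma (cofactor / det for 3×3, or solve directly):
  Sigma^{-1} = [[0.3014, -0.0335, 0.0861],
 [-0.0335, 0.1148, -0.0096],
 [0.0861, -0.0096, 0.1675]].

Step 3 — form the quadratic (x - mu)^T · Sigma^{-1} · (x - mu):
  Sigma^{-1} · (x - mu) = (0.4402, 0.0622, 0.4115).
  (x - mu)^T · [Sigma^{-1} · (x - mu)] = (1)·(0.4402) + (1)·(0.0622) + (2)·(0.4115) = 1.3254.

Step 4 — take square root: d = √(1.3254) ≈ 1.1512.

d(x, mu) = √(1.3254) ≈ 1.1512


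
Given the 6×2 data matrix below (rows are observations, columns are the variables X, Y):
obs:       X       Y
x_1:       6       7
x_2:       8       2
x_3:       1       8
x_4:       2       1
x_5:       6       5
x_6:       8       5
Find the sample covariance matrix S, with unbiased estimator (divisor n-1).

Step 1 — column means:
  mean(X) = (6 + 8 + 1 + 2 + 6 + 8) / 6 = 31/6 = 5.1667
  mean(Y) = (7 + 2 + 8 + 1 + 5 + 5) / 6 = 28/6 = 4.6667

Step 2 — sample covariance S[i,j] = (1/(n-1)) · Σ_k (x_{k,i} - mean_i) · (x_{k,j} - mean_j), with n-1 = 5.
  S[X,X] = ((0.8333)·(0.8333) + (2.8333)·(2.8333) + (-4.1667)·(-4.1667) + (-3.1667)·(-3.1667) + (0.8333)·(0.8333) + (2.8333)·(2.8333)) / 5 = 44.8333/5 = 8.9667
  S[X,Y] = ((0.8333)·(2.3333) + (2.8333)·(-2.6667) + (-4.1667)·(3.3333) + (-3.1667)·(-3.6667) + (0.8333)·(0.3333) + (2.8333)·(0.3333)) / 5 = -6.6667/5 = -1.3333
  S[Y,Y] = ((2.3333)·(2.3333) + (-2.6667)·(-2.6667) + (3.3333)·(3.3333) + (-3.6667)·(-3.6667) + (0.3333)·(0.3333) + (0.3333)·(0.3333)) / 5 = 37.3333/5 = 7.4667

S is symmetric (S[j,i] = S[i,j]). Assembling:

S = [[8.9667, -1.3333],
 [-1.3333, 7.4667]]


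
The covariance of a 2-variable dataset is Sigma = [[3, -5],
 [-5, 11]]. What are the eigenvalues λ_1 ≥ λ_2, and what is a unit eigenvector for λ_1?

Step 1 — characteristic polynomial of 2×2 Sigma:
  det(Sigma - λI) = λ² - trace · λ + det = 0.
  trace = 3 + 11 = 14, det = 3·11 - (-5)² = 8.
Step 2 — discriminant:
  Δ = trace² - 4·det = 196 - 32 = 164.
Step 3 — eigenvalues:
  λ = (trace ± √Δ)/2 = (14 ± 12.8062)/2,
  λ_1 = 13.4031,  λ_2 = 0.5969.

Step 4 — unit eigenvector for λ_1: solve (Sigma - λ_1 I)v = 0. First row:
  (3 - 13.4031)·v_x + (-5)·v_y = 0, i.e. (-10.4031)·v_x + (-5)·v_y = 0,
  so v ∝ (b, λ_1 - a) = (-5, 10.4031); multiply by -1 so the first entry is positive: u = (5, -10.4031).
  ||u|| = √((5)² + (-10.4031)²) = √(133.225) ≈ 11.5423,
  v_1 = u/||u|| ≈ (0.4332, -0.9013) (||v_1|| = 1).

λ_1 = 13.4031,  λ_2 = 0.5969;  v_1 ≈ (0.4332, -0.9013)


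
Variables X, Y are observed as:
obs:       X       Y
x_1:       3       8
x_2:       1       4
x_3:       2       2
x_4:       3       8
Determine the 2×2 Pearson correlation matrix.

Step 1 — column means:
  mean(X) = (3 + 1 + 2 + 3) / 4 = 9/4 = 2.25
  mean(Y) = (8 + 4 + 2 + 8) / 4 = 22/4 = 5.5

Step 2 — sample variances and covariances s[i,j] = (1/(n-1)) · Σ_k (x_{k,i} - mean_i) · (x_{k,j} - mean_j), with n-1 = 3:
  s[X,X] = ((0.75)·(0.75) + (-1.25)·(-1.25) + (-0.25)·(-0.25) + (0.75)·(0.75)) / 3 = 2.75/3 = 0.9167
  s[X,Y] = ((0.75)·(2.5) + (-1.25)·(-1.5) + (-0.25)·(-3.5) + (0.75)·(2.5)) / 3 = 6.5/3 = 2.1667
  s[Y,Y] = ((2.5)·(2.5) + (-1.5)·(-1.5) + (-3.5)·(-3.5) + (2.5)·(2.5)) / 3 = 27/3 = 9
  Sample standard deviations s_i = √(s[i,i]):
  s(X) = √(0.9167) = 0.9574
  s(Y) = √(9) = 3

Step 3 — r_{ij} = s_{ij} / (s_i · s_j):
  r[X,X] = 1 (diagonal).
  r[X,Y] = 2.1667 / (0.9574 · 3) = 2.1667 / 2.8723 = 0.7543
  r[Y,Y] = 1 (diagonal).

R is symmetric with unit diagonal. Assembling:

R = [[1, 0.7543],
 [0.7543, 1]]


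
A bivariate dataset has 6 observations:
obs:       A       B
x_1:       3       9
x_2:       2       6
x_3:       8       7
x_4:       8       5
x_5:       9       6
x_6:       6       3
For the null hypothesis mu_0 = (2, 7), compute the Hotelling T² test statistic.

Step 1 — sample mean vector:
  mean(A) = (3 + 2 + 8 + 8 + 9 + 6) / 6 = 36/6 = 6
  mean(B) = (9 + 6 + 7 + 5 + 6 + 3) / 6 = 36/6 = 6
  x̄ = (6, 6),  deviation x̄ - mu_0 = (6, 6) - (2, 7) = (4, -1).

Step 2 — sample covariance matrix, S[i,j] = (1/(n-1)) · Σ_k (x_{k,i} - mean_i) · (x_{k,j} - mean_j), divisor n-1 = 5:
  S[A,A] = ((-3)·(-3) + (-4)·(-4) + (2)·(2) + (2)·(2) + (3)·(3) + (0)·(0)) / 5 = 42/5 = 8.4
  S[A,B] = ((-3)·(3) + (-4)·(0) + (2)·(1) + (2)·(-1) + (3)·(0) + (0)·(-3)) / 5 = -9/5 = -1.8
  S[B,B] = ((3)·(3) + (0)·(0) + (1)·(1) + (-1)·(-1) + (0)·(0) + (-3)·(-3)) / 5 = 20/5 = 4
  S = [[8.4, -1.8],
 [-1.8, 4]].

Step 3 — invert S. det(S) = 8.4·4 - (-1.8)² = 30.36.
  S^{-1} = (1/det) · [[d, -b], [-b, a]] = [[0.1318, 0.0593],
 [0.0593, 0.2767]].

Step 4 — quadratic form (x̄ - mu_0)^T · S^{-1} · (x̄ - mu_0):
  S^{-1} · (x̄ - mu_0) = (0.4677, -0.0395),
  (x̄ - mu_0)^T · [...] = (4)·(0.4677) + (-1)·(-0.0395) = 1.9104.

Step 5 — scale by n: T² = 6 · 1.9104 = 11.4625.

T² ≈ 11.4625


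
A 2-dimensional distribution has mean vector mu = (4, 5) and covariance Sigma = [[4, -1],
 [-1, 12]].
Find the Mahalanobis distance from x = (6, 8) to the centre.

Step 1 — centre the observation: (x - mu) = (2, 3).

Step 2 — invert Sigma. det(Sigma) = 4·12 - (-1)² = 47.
  Sigma^{-1} = (1/det) · [[d, -b], [-b, a]] = [[0.2553, 0.0213],
 [0.0213, 0.0851]].

Step 3 — form the quadratic (x - mu)^T · Sigma^{-1} · (x - mu):
  Sigma^{-1} · (x - mu) = (0.5745, 0.2979).
  (x - mu)^T · [Sigma^{-1} · (x - mu)] = (2)·(0.5745) + (3)·(0.2979) = 2.0426.

Step 4 — take square root: d = √(2.0426) ≈ 1.4292.

d(x, mu) = √(2.0426) ≈ 1.4292


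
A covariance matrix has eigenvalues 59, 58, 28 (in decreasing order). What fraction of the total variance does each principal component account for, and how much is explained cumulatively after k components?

Step 1 — total variance = trace(Sigma) = Σ λ_i = 59 + 58 + 28 = 145.

Step 2 — fraction explained by component i = λ_i / Σ λ:
  PC1: 59/145 = 0.4069
  PC2: 58/145 = 0.4
  PC3: 28/145 = 0.1931

Step 3 — cumulative fraction after k components = (λ_1 + ... + λ_k) / Σ λ:
  k = 1: 59/145 = 0.4069
  k = 2: (59 + 58)/145 = 117/145 = 0.8069
  k = 3: (59 + 58 + 28)/145 = 145/145 = 1

Summary (fraction, with percent):

explained: PC1 0.4069 (40.69%), PC2 0.4 (40%), PC3 0.1931 (19.31%);  cumulative: 0.4069, 0.8069, 1


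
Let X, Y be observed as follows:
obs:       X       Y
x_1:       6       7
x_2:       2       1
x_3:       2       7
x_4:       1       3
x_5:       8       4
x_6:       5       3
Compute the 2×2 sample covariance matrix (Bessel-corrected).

Step 1 — column means:
  mean(X) = (6 + 2 + 2 + 1 + 8 + 5) / 6 = 24/6 = 4
  mean(Y) = (7 + 1 + 7 + 3 + 4 + 3) / 6 = 25/6 = 4.1667

Step 2 — sample covariance S[i,j] = (1/(n-1)) · Σ_k (x_{k,i} - mean_i) · (x_{k,j} - mean_j), with n-1 = 5.
  S[X,X] = ((2)·(2) + (-2)·(-2) + (-2)·(-2) + (-3)·(-3) + (4)·(4) + (1)·(1)) / 5 = 38/5 = 7.6
  S[X,Y] = ((2)·(2.8333) + (-2)·(-3.1667) + (-2)·(2.8333) + (-3)·(-1.1667) + (4)·(-0.1667) + (1)·(-1.1667)) / 5 = 8/5 = 1.6
  S[Y,Y] = ((2.8333)·(2.8333) + (-3.1667)·(-3.1667) + (2.8333)·(2.8333) + (-1.1667)·(-1.1667) + (-0.1667)·(-0.1667) + (-1.1667)·(-1.1667)) / 5 = 28.8333/5 = 5.7667

S is symmetric (S[j,i] = S[i,j]). Assembling:

S = [[7.6, 1.6],
 [1.6, 5.7667]]


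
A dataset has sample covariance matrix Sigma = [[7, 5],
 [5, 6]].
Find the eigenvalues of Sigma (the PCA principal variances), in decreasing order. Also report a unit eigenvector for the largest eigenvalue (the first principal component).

Step 1 — characteristic polynomial of 2×2 Sigma:
  det(Sigma - λI) = λ² - trace · λ + det = 0.
  trace = 7 + 6 = 13, det = 7·6 - (5)² = 17.
Step 2 — discriminant:
  Δ = trace² - 4·det = 169 - 68 = 101.
Step 3 — eigenvalues:
  λ = (trace ± √Δ)/2 = (13 ± 10.0499)/2,
  λ_1 = 11.5249,  λ_2 = 1.4751.

Step 4 — unit eigenvector for λ_1: solve (Sigma - λ_1 I)v = 0. First row:
  (7 - 11.5249)·v_x + (5)·v_y = 0, i.e. (-4.5249)·v_x + (5)·v_y = 0,
  so v ∝ (b, λ_1 - a) = (5, 4.5249) = u.
  ||u|| = √((5)² + (4.5249)²) = √(45.4751) ≈ 6.7435,
  v_1 = u/||u|| ≈ (0.7415, 0.671) (||v_1|| = 1).

λ_1 = 11.5249,  λ_2 = 1.4751;  v_1 ≈ (0.7415, 0.671)


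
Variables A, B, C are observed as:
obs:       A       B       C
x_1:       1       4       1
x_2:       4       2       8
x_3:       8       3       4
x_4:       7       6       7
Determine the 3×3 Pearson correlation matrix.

Step 1 — column means:
  mean(A) = (1 + 4 + 8 + 7) / 4 = 20/4 = 5
  mean(B) = (4 + 2 + 3 + 6) / 4 = 15/4 = 3.75
  mean(C) = (1 + 8 + 4 + 7) / 4 = 20/4 = 5

Step 2 — sample variances and covariances s[i,j] = (1/(n-1)) · Σ_k (x_{k,i} - mean_i) · (x_{k,j} - mean_j), with n-1 = 3:
  s[A,A] = ((-4)·(-4) + (-1)·(-1) + (3)·(3) + (2)·(2)) / 3 = 30/3 = 10
  s[A,B] = ((-4)·(0.25) + (-1)·(-1.75) + (3)·(-0.75) + (2)·(2.25)) / 3 = 3/3 = 1
  s[A,C] = ((-4)·(-4) + (-1)·(3) + (3)·(-1) + (2)·(2)) / 3 = 14/3 = 4.6667
  s[B,B] = ((0.25)·(0.25) + (-1.75)·(-1.75) + (-0.75)·(-0.75) + (2.25)·(2.25)) / 3 = 8.75/3 = 2.9167
  s[B,C] = ((0.25)·(-4) + (-1.75)·(3) + (-0.75)·(-1) + (2.25)·(2)) / 3 = -1/3 = -0.3333
  s[C,C] = ((-4)·(-4) + (3)·(3) + (-1)·(-1) + (2)·(2)) / 3 = 30/3 = 10
  Sample standard deviations s_i = √(s[i,i]):
  s(A) = √(10) = 3.1623
  s(B) = √(2.9167) = 1.7078
  s(C) = √(10) = 3.1623

Step 3 — r_{ij} = s_{ij} / (s_i · s_j):
  r[A,A] = 1 (diagonal).
  r[A,B] = 1 / (3.1623 · 1.7078) = 1 / 5.4006 = 0.1852
  r[A,C] = 4.6667 / (3.1623 · 3.1623) = 4.6667 / 10 = 0.4667
  r[B,B] = 1 (diagonal).
  r[B,C] = -0.3333 / (1.7078 · 3.1623) = -0.3333 / 5.4006 = -0.0617
  r[C,C] = 1 (diagonal).

R is symmetric with unit diagonal. Assembling:

R = [[1, 0.1852, 0.4667],
 [0.1852, 1, -0.0617],
 [0.4667, -0.0617, 1]]


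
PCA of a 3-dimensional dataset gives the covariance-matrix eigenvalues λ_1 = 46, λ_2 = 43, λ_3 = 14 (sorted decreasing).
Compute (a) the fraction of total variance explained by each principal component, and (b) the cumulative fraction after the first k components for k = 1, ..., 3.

Step 1 — total variance = trace(Sigma) = Σ λ_i = 46 + 43 + 14 = 103.

Step 2 — fraction explained by component i = λ_i / Σ λ:
  PC1: 46/103 = 0.4466
  PC2: 43/103 = 0.4175
  PC3: 14/103 = 0.1359

Step 3 — cumulative fraction after k components = (λ_1 + ... + λ_k) / Σ λ:
  k = 1: 46/103 = 0.4466
  k = 2: (46 + 43)/103 = 89/103 = 0.8641
  k = 3: (46 + 43 + 14)/103 = 103/103 = 1

Summary (fraction, with percent):

explained: PC1 0.4466 (44.66%), PC2 0.4175 (41.75%), PC3 0.1359 (13.59%);  cumulative: 0.4466, 0.8641, 1


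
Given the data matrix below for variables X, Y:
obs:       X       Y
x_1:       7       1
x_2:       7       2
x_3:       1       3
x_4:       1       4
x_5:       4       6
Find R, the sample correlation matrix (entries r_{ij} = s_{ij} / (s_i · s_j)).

Step 1 — column means:
  mean(X) = (7 + 7 + 1 + 1 + 4) / 5 = 20/5 = 4
  mean(Y) = (1 + 2 + 3 + 4 + 6) / 5 = 16/5 = 3.2

Step 2 — sample variances and covariances s[i,j] = (1/(n-1)) · Σ_k (x_{k,i} - mean_i) · (x_{k,j} - mean_j), with n-1 = 4:
  s[X,X] = ((3)·(3) + (3)·(3) + (-3)·(-3) + (-3)·(-3) + (0)·(0)) / 4 = 36/4 = 9
  s[X,Y] = ((3)·(-2.2) + (3)·(-1.2) + (-3)·(-0.2) + (-3)·(0.8) + (0)·(2.8)) / 4 = -12/4 = -3
  s[Y,Y] = ((-2.2)·(-2.2) + (-1.2)·(-1.2) + (-0.2)·(-0.2) + (0.8)·(0.8) + (2.8)·(2.8)) / 4 = 14.8/4 = 3.7
  Sample standard deviations s_i = √(s[i,i]):
  s(X) = √(9) = 3
  s(Y) = √(3.7) = 1.9235

Step 3 — r_{ij} = s_{ij} / (s_i · s_j):
  r[X,X] = 1 (diagonal).
  r[X,Y] = -3 / (3 · 1.9235) = -3 / 5.7706 = -0.5199
  r[Y,Y] = 1 (diagonal).

R is symmetric with unit diagonal. Assembling:

R = [[1, -0.5199],
 [-0.5199, 1]]


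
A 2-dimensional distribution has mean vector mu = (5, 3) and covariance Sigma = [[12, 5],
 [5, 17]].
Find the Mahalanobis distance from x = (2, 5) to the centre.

Step 1 — centre the observation: (x - mu) = (-3, 2).

Step 2 — invert Sigma. det(Sigma) = 12·17 - (5)² = 179.
  Sigma^{-1} = (1/det) · [[d, -b], [-b, a]] = [[0.095, -0.0279],
 [-0.0279, 0.067]].

Step 3 — form the quadratic (x - mu)^T · Sigma^{-1} · (x - mu):
  Sigma^{-1} · (x - mu) = (-0.3408, 0.2179).
  (x - mu)^T · [Sigma^{-1} · (x - mu)] = (-3)·(-0.3408) + (2)·(0.2179) = 1.4581.

Step 4 — take square root: d = √(1.4581) ≈ 1.2075.

d(x, mu) = √(1.4581) ≈ 1.2075


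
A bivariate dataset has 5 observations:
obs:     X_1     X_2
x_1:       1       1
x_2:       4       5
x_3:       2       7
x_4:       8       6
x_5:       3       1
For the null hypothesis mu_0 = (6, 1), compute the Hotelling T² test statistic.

Step 1 — sample mean vector:
  mean(X_1) = (1 + 4 + 2 + 8 + 3) / 5 = 18/5 = 3.6
  mean(X_2) = (1 + 5 + 7 + 6 + 1) / 5 = 20/5 = 4
  x̄ = (3.6, 4),  deviation x̄ - mu_0 = (3.6, 4) - (6, 1) = (-2.4, 3).

Step 2 — sample covariance matrix, S[i,j] = (1/(n-1)) · Σ_k (x_{k,i} - mean_i) · (x_{k,j} - mean_j), divisor n-1 = 4:
  S[X_1,X_1] = ((-2.6)·(-2.6) + (0.4)·(0.4) + (-1.6)·(-1.6) + (4.4)·(4.4) + (-0.6)·(-0.6)) / 4 = 29.2/4 = 7.3
  S[X_1,X_2] = ((-2.6)·(-3) + (0.4)·(1) + (-1.6)·(3) + (4.4)·(2) + (-0.6)·(-3)) / 4 = 14/4 = 3.5
  S[X_2,X_2] = ((-3)·(-3) + (1)·(1) + (3)·(3) + (2)·(2) + (-3)·(-3)) / 4 = 32/4 = 8
  S = [[7.3, 3.5],
 [3.5, 8]].

Step 3 — invert S. det(S) = 7.3·8 - (3.5)² = 46.15.
  S^{-1} = (1/det) · [[d, -b], [-b, a]] = [[0.1733, -0.0758],
 [-0.0758, 0.1582]].

Step 4 — quadratic form (x̄ - mu_0)^T · S^{-1} · (x̄ - mu_0):
  S^{-1} · (x̄ - mu_0) = (-0.6436, 0.6566),
  (x̄ - mu_0)^T · [...] = (-2.4)·(-0.6436) + (3)·(0.6566) = 3.5142.

Step 5 — scale by n: T² = 5 · 3.5142 = 17.571.

T² ≈ 17.571


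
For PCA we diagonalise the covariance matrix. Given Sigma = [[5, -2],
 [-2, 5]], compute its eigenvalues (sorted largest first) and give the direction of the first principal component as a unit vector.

Step 1 — characteristic polynomial of 2×2 Sigma:
  det(Sigma - λI) = λ² - trace · λ + det = 0.
  trace = 5 + 5 = 10, det = 5·5 - (-2)² = 21.
Step 2 — discriminant:
  Δ = trace² - 4·det = 100 - 84 = 16.
Step 3 — eigenvalues:
  λ = (trace ± √Δ)/2 = (10 ± 4)/2,
  λ_1 = 7,  λ_2 = 3.

Step 4 — unit eigenvector for λ_1: solve (Sigma - λ_1 I)v = 0. First row:
  (5 - 7)·v_x + (-2)·v_y = 0, i.e. (-2)·v_x + (-2)·v_y = 0,
  so v ∝ (b, λ_1 - a) = (-2, 2); multiply by -1 so the first entry is positive: u = (2, -2).
  ||u|| = √((2)² + (-2)²) = √(8) ≈ 2.8284,
  v_1 = u/||u|| ≈ (0.7071, -0.7071) (||v_1|| = 1).

λ_1 = 7,  λ_2 = 3;  v_1 ≈ (0.7071, -0.7071)


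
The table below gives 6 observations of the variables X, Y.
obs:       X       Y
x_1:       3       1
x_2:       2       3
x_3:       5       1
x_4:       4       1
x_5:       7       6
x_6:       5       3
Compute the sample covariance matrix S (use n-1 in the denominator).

Step 1 — column means:
  mean(X) = (3 + 2 + 5 + 4 + 7 + 5) / 6 = 26/6 = 4.3333
  mean(Y) = (1 + 3 + 1 + 1 + 6 + 3) / 6 = 15/6 = 2.5

Step 2 — sample covariance S[i,j] = (1/(n-1)) · Σ_k (x_{k,i} - mean_i) · (x_{k,j} - mean_j), with n-1 = 5.
  S[X,X] = ((-1.3333)·(-1.3333) + (-2.3333)·(-2.3333) + (0.6667)·(0.6667) + (-0.3333)·(-0.3333) + (2.6667)·(2.6667) + (0.6667)·(0.6667)) / 5 = 15.3333/5 = 3.0667
  S[X,Y] = ((-1.3333)·(-1.5) + (-2.3333)·(0.5) + (0.6667)·(-1.5) + (-0.3333)·(-1.5) + (2.6667)·(3.5) + (0.6667)·(0.5)) / 5 = 10/5 = 2
  S[Y,Y] = ((-1.5)·(-1.5) + (0.5)·(0.5) + (-1.5)·(-1.5) + (-1.5)·(-1.5) + (3.5)·(3.5) + (0.5)·(0.5)) / 5 = 19.5/5 = 3.9

S is symmetric (S[j,i] = S[i,j]). Assembling:

S = [[3.0667, 2],
 [2, 3.9]]


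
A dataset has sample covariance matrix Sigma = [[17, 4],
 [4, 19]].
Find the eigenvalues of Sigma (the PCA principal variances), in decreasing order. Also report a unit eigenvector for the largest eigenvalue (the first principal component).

Step 1 — characteristic polynomial of 2×2 Sigma:
  det(Sigma - λI) = λ² - trace · λ + det = 0.
  trace = 17 + 19 = 36, det = 17·19 - (4)² = 307.
Step 2 — discriminant:
  Δ = trace² - 4·det = 1296 - 1228 = 68.
Step 3 — eigenvalues:
  λ = (trace ± √Δ)/2 = (36 ± 8.2462)/2,
  λ_1 = 22.1231,  λ_2 = 13.8769.

Step 4 — unit eigenvector for λ_1: solve (Sigma - λ_1 I)v = 0. First row:
  (17 - 22.1231)·v_x + (4)·v_y = 0, i.e. (-5.1231)·v_x + (4)·v_y = 0,
  so v ∝ (b, λ_1 - a) = (4, 5.1231) = u.
  ||u|| = √((4)² + (5.1231)²) = √(42.2462) ≈ 6.4997,
  v_1 = u/||u|| ≈ (0.6154, 0.7882) (||v_1|| = 1).

λ_1 = 22.1231,  λ_2 = 13.8769;  v_1 ≈ (0.6154, 0.7882)
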